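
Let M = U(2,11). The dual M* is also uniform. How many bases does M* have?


The dual of U(r,n) is U(n-r, n) = U(9,11).
Bases of U(9,11) are all (9)-element subsets.
|B(M*)| = (11 choose 9) = 55.

55


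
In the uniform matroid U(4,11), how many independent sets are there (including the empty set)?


Independent sets of U(4,11) are all subsets of size <= 4.
Count = (11 choose 0) + (11 choose 1) + (11 choose 2) + (11 choose 3) + (11 choose 4)
     = 1 + 11 + 55 + 165 + 330
     = 562.

562


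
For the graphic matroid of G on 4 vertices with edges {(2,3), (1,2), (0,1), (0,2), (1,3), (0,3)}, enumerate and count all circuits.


A circuit in a graphic matroid = edge set of a simple cycle.
G has 4 vertices and 6 edges.
Enumerating all minimal edge subsets forming cycles...
Total circuits found: 7.

7


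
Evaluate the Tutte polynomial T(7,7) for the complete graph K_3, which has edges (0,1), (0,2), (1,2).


T(K_3; x,y) = x^2 + x + y.
T(7,7) = 49 + 7 + 7 = 63.

63


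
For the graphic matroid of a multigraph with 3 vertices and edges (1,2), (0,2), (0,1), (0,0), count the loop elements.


In a graphic matroid, a loop is a self-loop edge (u,u) with rank 0.
Examining all 4 edges for self-loops...
Self-loops found: (0,0)
Number of loops = 1.

1


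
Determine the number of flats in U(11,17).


Flats of U(11,17): every subset of size < 11 is a flat, plus E itself.
Count = (17 choose 0) + (17 choose 1) + (17 choose 2) + (17 choose 3) + (17 choose 4) + (17 choose 5) + (17 choose 6) + (17 choose 7) + (17 choose 8) + (17 choose 9) + (17 choose 10) + 1
     = 1 + 17 + 136 + 680 + 2380 + 6188 + 12376 + 19448 + 24310 + 24310 + 19448 + 1
     = 109295.

109295


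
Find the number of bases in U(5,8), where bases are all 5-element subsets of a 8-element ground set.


Bases of U(5,8) are all 5-element subsets of the 8-element ground set.
Number of bases = C(8,5).
C(8,5) = 56.

56


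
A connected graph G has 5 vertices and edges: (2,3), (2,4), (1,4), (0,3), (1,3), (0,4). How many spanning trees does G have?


By Kirchhoff's matrix tree theorem, the number of spanning trees equals
the determinant of any cofactor of the Laplacian matrix L.
G has 5 vertices and 6 edges.
Computing the (4 x 4) cofactor determinant gives 12.

12


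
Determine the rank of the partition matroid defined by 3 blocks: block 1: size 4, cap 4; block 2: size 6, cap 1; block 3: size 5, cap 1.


Rank of a partition matroid = sum of min(|Si|, ci) for each block.
= min(4,4) + min(6,1) + min(5,1)
= 4 + 1 + 1
= 6.

6


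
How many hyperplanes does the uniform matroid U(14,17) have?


Hyperplanes of U(14,17) are flats of rank 13.
In a uniform matroid, these are exactly the (13)-element subsets.
Count = C(17,13) = 17! / (13! * 4!) = 2380.

2380


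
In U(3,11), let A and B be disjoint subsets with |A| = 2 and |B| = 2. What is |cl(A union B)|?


|A union B| = 2 + 2 = 4 (disjoint).
In U(3,11), cl(S) = S if |S| < 3, else cl(S) = E.
Since 4 >= 3, cl(A union B) = E.
|cl(A union B)| = 11.

11


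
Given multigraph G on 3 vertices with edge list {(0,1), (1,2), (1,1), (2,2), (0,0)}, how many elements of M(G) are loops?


In a graphic matroid, a loop is a self-loop edge (u,u) with rank 0.
Examining all 5 edges for self-loops...
Self-loops found: (1,1), (2,2), (0,0)
Number of loops = 3.

3


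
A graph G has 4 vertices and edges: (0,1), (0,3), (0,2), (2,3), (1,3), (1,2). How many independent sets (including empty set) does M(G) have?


An independent set in a graphic matroid is an acyclic edge subset.
G has 4 vertices and 6 edges.
Enumerate all 2^6 = 64 subsets, checking for acyclicity.
Total independent sets = 38.

38


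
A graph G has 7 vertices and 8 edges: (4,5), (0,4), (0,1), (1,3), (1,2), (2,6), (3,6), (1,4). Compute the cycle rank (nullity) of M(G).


Cycle rank (nullity) = |E| - r(M) = |E| - (|V| - c).
|E| = 8, |V| = 7, c = 1.
Nullity = 8 - (7 - 1) = 8 - 6 = 2.

2


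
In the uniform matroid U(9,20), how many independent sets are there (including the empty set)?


Independent sets of U(9,20) are all subsets of size <= 9.
Count = C(20,0) + C(20,1) + C(20,2) + C(20,3) + C(20,4) + C(20,5) + C(20,6) + C(20,7) + C(20,8) + C(20,9)
     = 1 + 20 + 190 + 1140 + 4845 + 15504 + 38760 + 77520 + 125970 + 167960
     = 431910.

431910


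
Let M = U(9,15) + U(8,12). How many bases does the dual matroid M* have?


(M1+M2)* = M1* + M2*.
M1* = U(6,15), bases: C(15,6) = 5005.
M2* = U(4,12), bases: C(12,4) = 495.
|B(M*)| = 5005 * 495 = 2477475.

2477475


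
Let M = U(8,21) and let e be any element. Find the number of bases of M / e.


Contracting e from U(8,21) gives U(7,20).
Bases of U(7,20) = C(20,7) = 20! / (7! * 13!) = 77520.

77520


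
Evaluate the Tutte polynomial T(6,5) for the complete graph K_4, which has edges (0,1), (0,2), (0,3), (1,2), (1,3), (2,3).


T(K_4; x,y) = x^3 + 3x^2 + 4xy + 2x + y^3 + 3y^2 + 2y.
Substituting x=6, y=5:
= 216 + 108 + 120 + 12 + 125 + 75 + 10
= 666.

666


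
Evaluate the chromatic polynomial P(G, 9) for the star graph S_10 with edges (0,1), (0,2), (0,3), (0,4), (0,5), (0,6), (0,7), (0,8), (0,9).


P(tree, k) = k * (k-1)^(9) for any tree on 10 vertices.
P(9) = 9 * 8^9 = 9 * 134217728 = 1207959552.

1207959552


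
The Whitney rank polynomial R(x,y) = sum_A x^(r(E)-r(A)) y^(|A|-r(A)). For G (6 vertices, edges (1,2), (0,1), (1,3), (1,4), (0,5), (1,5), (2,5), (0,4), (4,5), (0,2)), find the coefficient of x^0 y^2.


R(x,y) = sum over A in 2^E of x^(r(E)-r(A)) * y^(|A|-r(A)).
G has 6 vertices, 10 edges. r(E) = 5.
Enumerate all 2^10 = 1024 subsets.
Count subsets with r(E)-r(A)=0 and |A|-r(A)=2: 82.

82


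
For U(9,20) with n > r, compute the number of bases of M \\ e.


Deleting e from U(9,20) gives U(9,19) since n > r.
Bases of U(9,19) = C(19,9) = 19! / (9! * 10!) = 92378.

92378


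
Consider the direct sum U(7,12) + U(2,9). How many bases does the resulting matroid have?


Bases of a direct sum M1 + M2: |B| = |B(M1)| * |B(M2)|.
|B(U(7,12))| = C(12,7) = 792.
|B(U(2,9))| = C(9,2) = 36.
Total bases = 792 * 36 = 28512.

28512


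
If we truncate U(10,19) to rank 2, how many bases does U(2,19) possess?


Truncating U(10,19) to rank 2 gives U(2,19).
Bases of U(2,19) are all 2-element subsets of 19 elements.
Number of bases = C(19,2) = 19! / (2! * 17!) = 171.

171


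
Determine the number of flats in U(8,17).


Flats of U(8,17): every subset of size < 8 is a flat, plus E itself.
Count = C(17,0) + C(17,1) + C(17,2) + C(17,3) + C(17,4) + C(17,5) + C(17,6) + C(17,7) + 1
     = 1 + 17 + 136 + 680 + 2380 + 6188 + 12376 + 19448 + 1
     = 41227.

41227


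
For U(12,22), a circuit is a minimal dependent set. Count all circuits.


In U(12,22), circuits are the (13)-element subsets.
Any set of 13 elements is dependent, and removing any one element gives
an independent set of size 12, so it is a minimal dependent set.
Number of circuits = C(22,13) = 22! / (13! * 9!) = 497420.

497420


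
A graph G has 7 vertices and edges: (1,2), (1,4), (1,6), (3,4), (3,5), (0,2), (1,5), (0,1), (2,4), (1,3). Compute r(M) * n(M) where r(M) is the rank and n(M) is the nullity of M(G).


r(M) = |V| - c = 7 - 1 = 6.
nullity = |E| - r(M) = 10 - 6 = 4.
Product = 6 * 4 = 24.

24


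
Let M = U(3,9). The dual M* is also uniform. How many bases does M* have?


The dual of U(r,n) is U(n-r, n) = U(6,9).
Bases of U(6,9) are all (6)-element subsets.
|B(M*)| = C(9,6) = 84.

84


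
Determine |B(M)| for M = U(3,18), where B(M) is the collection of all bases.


Bases of U(3,18) are all 3-element subsets of the 18-element ground set.
Number of bases = C(18,3).
C(18,3) = (18 * 17 * 16) / (1 * 2 * 3) = 816.

816


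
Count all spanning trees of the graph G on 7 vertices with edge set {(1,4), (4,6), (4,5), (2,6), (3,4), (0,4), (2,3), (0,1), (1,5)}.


By Kirchhoff's matrix tree theorem, the number of spanning trees equals
the determinant of any cofactor of the Laplacian matrix L.
G has 7 vertices and 9 edges.
Computing the (6 x 6) cofactor determinant gives 32.

32


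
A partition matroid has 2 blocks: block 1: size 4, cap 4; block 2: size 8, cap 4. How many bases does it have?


A basis picks exactly ci elements from block i.
Number of bases = product of C(|Si|, ci).
= C(4,4) * C(8,4)
= 1 * 70
= 70.

70


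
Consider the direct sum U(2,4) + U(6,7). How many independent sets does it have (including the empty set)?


For a direct sum, |I(M1+M2)| = |I(M1)| * |I(M2)|.
|I(U(2,4))| = sum C(4,k) for k=0..2 = 11.
|I(U(6,7))| = sum C(7,k) for k=0..6 = 127.
Total = 11 * 127 = 1397.

1397


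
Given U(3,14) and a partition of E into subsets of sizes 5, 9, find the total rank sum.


r(Ai) = min(|Ai|, 3) for each part.
Sum = min(5,3) + min(9,3)
    = 3 + 3
    = 6.

6


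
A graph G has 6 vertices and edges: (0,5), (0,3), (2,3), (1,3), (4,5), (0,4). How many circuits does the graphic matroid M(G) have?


A circuit in a graphic matroid = edge set of a simple cycle.
G has 6 vertices and 6 edges.
Enumerating all minimal edge subsets forming cycles...
Total circuits found: 1.

1


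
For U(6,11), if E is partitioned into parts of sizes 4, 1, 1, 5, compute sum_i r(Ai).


r(Ai) = min(|Ai|, 6) for each part.
Sum = min(4,6) + min(1,6) + min(1,6) + min(5,6)
    = 4 + 1 + 1 + 5
    = 11.

11


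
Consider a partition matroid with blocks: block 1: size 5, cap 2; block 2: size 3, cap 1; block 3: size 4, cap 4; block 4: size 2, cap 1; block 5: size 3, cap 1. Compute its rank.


Rank of a partition matroid = sum of min(|Si|, ci) for each block.
= min(5,2) + min(3,1) + min(4,4) + min(2,1) + min(3,1)
= 2 + 1 + 4 + 1 + 1
= 9.

9


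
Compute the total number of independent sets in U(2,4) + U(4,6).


For a direct sum, |I(M1+M2)| = |I(M1)| * |I(M2)|.
|I(U(2,4))| = sum C(4,k) for k=0..2 = 11.
|I(U(4,6))| = sum C(6,k) for k=0..4 = 57.
Total = 11 * 57 = 627.

627


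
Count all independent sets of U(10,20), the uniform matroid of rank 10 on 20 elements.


Independent sets of U(10,20) are all subsets of size <= 10.
Count = C(20,0) + C(20,1) + C(20,2) + C(20,3) + C(20,4) + C(20,5) + C(20,6) + C(20,7) + C(20,8) + C(20,9) + C(20,10)
     = 1 + 20 + 190 + 1140 + 4845 + 15504 + 38760 + 77520 + 125970 + 167960 + 184756
     = 616666.

616666


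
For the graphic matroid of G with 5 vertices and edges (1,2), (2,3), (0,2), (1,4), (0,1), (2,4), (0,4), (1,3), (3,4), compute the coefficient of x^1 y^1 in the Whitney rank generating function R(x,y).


R(x,y) = sum over A in 2^E of x^(r(E)-r(A)) * y^(|A|-r(A)).
G has 5 vertices, 9 edges. r(E) = 4.
Enumerate all 2^9 = 512 subsets.
Count subsets with r(E)-r(A)=1 and |A|-r(A)=1: 51.

51


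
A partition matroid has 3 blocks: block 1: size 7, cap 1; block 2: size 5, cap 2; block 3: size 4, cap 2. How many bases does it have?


A basis picks exactly ci elements from block i.
Number of bases = product of C(|Si|, ci).
= C(7,1) * C(5,2) * C(4,2)
= 7 * 10 * 6
= 420.

420


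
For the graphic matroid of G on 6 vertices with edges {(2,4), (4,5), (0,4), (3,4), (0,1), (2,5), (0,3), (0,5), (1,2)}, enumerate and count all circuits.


A circuit in a graphic matroid = edge set of a simple cycle.
G has 6 vertices and 9 edges.
Enumerating all minimal edge subsets forming cycles...
Total circuits found: 12.

12


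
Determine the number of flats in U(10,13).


Flats of U(10,13): every subset of size < 10 is a flat, plus E itself.
Count = C(13,0) + C(13,1) + C(13,2) + C(13,3) + C(13,4) + C(13,5) + C(13,6) + C(13,7) + C(13,8) + C(13,9) + 1
     = 1 + 13 + 78 + 286 + 715 + 1287 + 1716 + 1716 + 1287 + 715 + 1
     = 7815.

7815


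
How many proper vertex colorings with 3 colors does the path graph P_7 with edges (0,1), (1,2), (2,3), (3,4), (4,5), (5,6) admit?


P(P_7, k) = k * (k-1)^(6).
P(3) = 3 * 2^6 = 3 * 64 = 192.

192


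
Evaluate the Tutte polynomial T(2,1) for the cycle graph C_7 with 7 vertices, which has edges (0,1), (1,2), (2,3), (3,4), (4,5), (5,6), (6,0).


T(C_7; x,y) = x + x^2 + ... + x^(6) + y.
T(2,1) = 2^1 + 2^2 + 2^3 + 2^4 + 2^5 + 2^6 + 1
= 2 + 4 + 8 + 16 + 32 + 64 + 1
= 127.

127


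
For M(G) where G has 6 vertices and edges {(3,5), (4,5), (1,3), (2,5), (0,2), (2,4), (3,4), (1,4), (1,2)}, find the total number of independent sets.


An independent set in a graphic matroid is an acyclic edge subset.
G has 6 vertices and 9 edges.
Enumerate all 2^9 = 512 subsets, checking for acyclicity.
Total independent sets = 268.

268


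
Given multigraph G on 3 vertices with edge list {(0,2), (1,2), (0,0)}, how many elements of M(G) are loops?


In a graphic matroid, a loop is a self-loop edge (u,u) with rank 0.
Examining all 3 edges for self-loops...
Self-loops found: (0,0)
Number of loops = 1.

1


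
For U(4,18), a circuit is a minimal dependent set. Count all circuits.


In U(4,18), circuits are the (5)-element subsets.
Any set of 5 elements is dependent, and removing any one element gives
an independent set of size 4, so it is a minimal dependent set.
Number of circuits = C(18,5) = 18! / (5! * 13!) = 8568.

8568


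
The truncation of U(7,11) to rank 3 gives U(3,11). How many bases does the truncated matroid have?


Truncating U(7,11) to rank 3 gives U(3,11).
Bases of U(3,11) are all 3-element subsets of 11 elements.
Number of bases = C(11,3) = 11! / (3! * 8!) = 165.

165


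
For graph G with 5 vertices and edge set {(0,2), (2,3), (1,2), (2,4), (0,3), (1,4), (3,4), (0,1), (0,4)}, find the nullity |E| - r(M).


Cycle rank (nullity) = |E| - r(M) = |E| - (|V| - c).
|E| = 9, |V| = 5, c = 1.
Nullity = 9 - (5 - 1) = 9 - 4 = 5.

5


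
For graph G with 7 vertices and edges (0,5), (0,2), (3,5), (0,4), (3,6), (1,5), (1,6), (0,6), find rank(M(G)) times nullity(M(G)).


r(M) = |V| - c = 7 - 1 = 6.
nullity = |E| - r(M) = 8 - 6 = 2.
Product = 6 * 2 = 12.

12


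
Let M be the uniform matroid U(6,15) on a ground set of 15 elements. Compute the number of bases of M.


Bases of U(6,15) are all 6-element subsets of the 15-element ground set.
Number of bases = C(15,6).
C(15,6) = 5005.

5005


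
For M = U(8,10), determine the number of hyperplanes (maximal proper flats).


Hyperplanes of U(8,10) are flats of rank 7.
In a uniform matroid, these are exactly the (7)-element subsets.
Count = (10 choose 7) = 120.

120


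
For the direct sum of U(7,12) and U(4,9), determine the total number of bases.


Bases of a direct sum M1 + M2: |B| = |B(M1)| * |B(M2)|.
|B(U(7,12))| = C(12,7) = 792.
|B(U(4,9))| = C(9,4) = 126.
Total bases = 792 * 126 = 99792.

99792


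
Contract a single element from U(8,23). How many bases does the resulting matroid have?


Contracting e from U(8,23) gives U(7,22).
Bases of U(7,22) = C(22,7) = 22! / (7! * 15!) = 170544.

170544


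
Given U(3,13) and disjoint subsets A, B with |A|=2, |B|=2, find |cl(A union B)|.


|A union B| = 2 + 2 = 4 (disjoint).
In U(3,13), cl(S) = S if |S| < 3, else cl(S) = E.
Since 4 >= 3, cl(A union B) = E.
|cl(A union B)| = 13.

13


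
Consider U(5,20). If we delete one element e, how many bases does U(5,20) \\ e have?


Deleting e from U(5,20) gives U(5,19) since n > r.
Bases of U(5,19) = C(19,5) = 19! / (5! * 14!) = 11628.

11628


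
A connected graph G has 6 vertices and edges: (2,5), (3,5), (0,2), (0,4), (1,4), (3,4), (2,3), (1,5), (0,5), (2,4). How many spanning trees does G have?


By Kirchhoff's matrix tree theorem, the number of spanning trees equals
the determinant of any cofactor of the Laplacian matrix L.
G has 6 vertices and 10 edges.
Computing the (5 x 5) cofactor determinant gives 120.

120


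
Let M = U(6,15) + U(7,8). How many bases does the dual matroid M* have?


(M1+M2)* = M1* + M2*.
M1* = U(9,15), bases: C(15,9) = 5005.
M2* = U(1,8), bases: C(8,1) = 8.
|B(M*)| = 5005 * 8 = 40040.

40040


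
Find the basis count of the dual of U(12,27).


The dual of U(r,n) is U(n-r, n) = U(15,27).
Bases of U(15,27) are all (15)-element subsets.
|B(M*)| = (27 choose 15) = 17383860.

17383860


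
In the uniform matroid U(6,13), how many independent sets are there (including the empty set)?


Independent sets of U(6,13) are all subsets of size <= 6.
Count = C(13,0) + C(13,1) + C(13,2) + C(13,3) + C(13,4) + C(13,5) + C(13,6)
     = 1 + 13 + 78 + 286 + 715 + 1287 + 1716
     = 4096.

4096


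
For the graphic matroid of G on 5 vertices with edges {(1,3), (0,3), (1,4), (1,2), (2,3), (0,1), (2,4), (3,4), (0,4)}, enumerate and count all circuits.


A circuit in a graphic matroid = edge set of a simple cycle.
G has 5 vertices and 9 edges.
Enumerating all minimal edge subsets forming cycles...
Total circuits found: 22.

22


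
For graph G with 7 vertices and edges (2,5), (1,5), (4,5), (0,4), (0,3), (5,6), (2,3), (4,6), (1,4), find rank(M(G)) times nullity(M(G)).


r(M) = |V| - c = 7 - 1 = 6.
nullity = |E| - r(M) = 9 - 6 = 3.
Product = 6 * 3 = 18.

18


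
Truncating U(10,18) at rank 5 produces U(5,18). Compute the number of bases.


Truncating U(10,18) to rank 5 gives U(5,18).
Bases of U(5,18) are all 5-element subsets of 18 elements.
Number of bases = (18 choose 5) = 8568.

8568


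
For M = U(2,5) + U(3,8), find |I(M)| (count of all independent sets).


For a direct sum, |I(M1+M2)| = |I(M1)| * |I(M2)|.
|I(U(2,5))| = sum C(5,k) for k=0..2 = 16.
|I(U(3,8))| = sum C(8,k) for k=0..3 = 93.
Total = 16 * 93 = 1488.

1488


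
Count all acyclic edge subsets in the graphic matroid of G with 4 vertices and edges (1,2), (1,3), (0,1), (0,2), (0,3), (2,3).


An independent set in a graphic matroid is an acyclic edge subset.
G has 4 vertices and 6 edges.
Enumerate all 2^6 = 64 subsets, checking for acyclicity.
Total independent sets = 38.

38


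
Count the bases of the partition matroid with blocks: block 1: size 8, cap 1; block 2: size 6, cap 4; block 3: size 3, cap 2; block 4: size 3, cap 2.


A basis picks exactly ci elements from block i.
Number of bases = product of C(|Si|, ci).
= C(8,1) * C(6,4) * C(3,2) * C(3,2)
= 8 * 15 * 3 * 3
= 1080.

1080


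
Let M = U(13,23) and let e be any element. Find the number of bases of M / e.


Contracting e from U(13,23) gives U(12,22).
Bases of U(12,22) = C(22,12) = 22! / (12! * 10!) = 646646.

646646


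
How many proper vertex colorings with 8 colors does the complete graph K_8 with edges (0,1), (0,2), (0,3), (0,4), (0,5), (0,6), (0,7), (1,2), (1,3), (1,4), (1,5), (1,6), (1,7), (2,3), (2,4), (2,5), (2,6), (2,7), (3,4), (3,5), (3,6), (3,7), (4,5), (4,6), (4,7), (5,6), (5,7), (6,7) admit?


P(K_8, k) = k(k-1)(k-2)...(k-7).
P(8) = (8) * (7) * (6) * (5) * (4) * (3) * (2) * (1) = 40320.

40320


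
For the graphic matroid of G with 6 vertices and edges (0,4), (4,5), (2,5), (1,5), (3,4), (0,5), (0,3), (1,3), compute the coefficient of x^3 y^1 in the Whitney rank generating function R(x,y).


R(x,y) = sum over A in 2^E of x^(r(E)-r(A)) * y^(|A|-r(A)).
G has 6 vertices, 8 edges. r(E) = 5.
Enumerate all 2^8 = 256 subsets.
Count subsets with r(E)-r(A)=3 and |A|-r(A)=1: 2.

2


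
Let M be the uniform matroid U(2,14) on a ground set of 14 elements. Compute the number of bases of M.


Bases of U(2,14) are all 2-element subsets of the 14-element ground set.
Number of bases = C(14,2).
C(14,2) = (14 * 13) / (1 * 2) = 91.

91


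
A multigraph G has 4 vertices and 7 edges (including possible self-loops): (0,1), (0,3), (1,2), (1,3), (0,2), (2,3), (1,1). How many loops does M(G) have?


In a graphic matroid, a loop is a self-loop edge (u,u) with rank 0.
Examining all 7 edges for self-loops...
Self-loops found: (1,1)
Number of loops = 1.

1


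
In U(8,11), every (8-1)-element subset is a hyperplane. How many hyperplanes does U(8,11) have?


Hyperplanes of U(8,11) are flats of rank 7.
In a uniform matroid, these are exactly the (7)-element subsets.
Count = (11 choose 7) = 330.

330


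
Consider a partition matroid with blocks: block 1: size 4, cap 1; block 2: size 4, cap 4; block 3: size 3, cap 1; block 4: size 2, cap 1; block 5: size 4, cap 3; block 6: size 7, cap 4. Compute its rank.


Rank of a partition matroid = sum of min(|Si|, ci) for each block.
= min(4,1) + min(4,4) + min(3,1) + min(2,1) + min(4,3) + min(7,4)
= 1 + 4 + 1 + 1 + 3 + 4
= 14.

14


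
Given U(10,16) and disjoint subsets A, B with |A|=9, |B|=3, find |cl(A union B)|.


|A union B| = 9 + 3 = 12 (disjoint).
In U(10,16), cl(S) = S if |S| < 10, else cl(S) = E.
Since 12 >= 10, cl(A union B) = E.
|cl(A union B)| = 16.

16


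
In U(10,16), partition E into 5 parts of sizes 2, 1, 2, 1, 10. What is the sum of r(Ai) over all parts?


r(Ai) = min(|Ai|, 10) for each part.
Sum = min(2,10) + min(1,10) + min(2,10) + min(1,10) + min(10,10)
    = 2 + 1 + 2 + 1 + 10
    = 16.

16


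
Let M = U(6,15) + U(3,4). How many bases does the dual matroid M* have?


(M1+M2)* = M1* + M2*.
M1* = U(9,15), bases: C(15,9) = 5005.
M2* = U(1,4), bases: C(4,1) = 4.
|B(M*)| = 5005 * 4 = 20020.

20020


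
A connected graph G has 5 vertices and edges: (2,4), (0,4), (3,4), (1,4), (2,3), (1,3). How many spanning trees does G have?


By Kirchhoff's matrix tree theorem, the number of spanning trees equals
the determinant of any cofactor of the Laplacian matrix L.
G has 5 vertices and 6 edges.
Computing the (4 x 4) cofactor determinant gives 8.

8


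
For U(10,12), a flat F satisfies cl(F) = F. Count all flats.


Flats of U(10,12): every subset of size < 10 is a flat, plus E itself.
Count = (12 choose 0) + (12 choose 1) + (12 choose 2) + (12 choose 3) + (12 choose 4) + (12 choose 5) + (12 choose 6) + (12 choose 7) + (12 choose 8) + (12 choose 9) + 1
     = 1 + 12 + 66 + 220 + 495 + 792 + 924 + 792 + 495 + 220 + 1
     = 4018.

4018


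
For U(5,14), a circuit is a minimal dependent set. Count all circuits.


In U(5,14), circuits are the (6)-element subsets.
Any set of 6 elements is dependent, and removing any one element gives
an independent set of size 5, so it is a minimal dependent set.
Number of circuits = (14 choose 6) = 3003.

3003


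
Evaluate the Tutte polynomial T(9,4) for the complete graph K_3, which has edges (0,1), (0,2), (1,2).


T(K_3; x,y) = x^2 + x + y.
T(9,4) = 81 + 9 + 4 = 94.

94


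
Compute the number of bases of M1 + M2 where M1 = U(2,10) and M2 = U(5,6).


Bases of a direct sum M1 + M2: |B| = |B(M1)| * |B(M2)|.
|B(U(2,10))| = C(10,2) = 45.
|B(U(5,6))| = C(6,5) = 6.
Total bases = 45 * 6 = 270.

270


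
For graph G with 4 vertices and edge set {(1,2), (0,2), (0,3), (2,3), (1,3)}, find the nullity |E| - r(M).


Cycle rank (nullity) = |E| - r(M) = |E| - (|V| - c).
|E| = 5, |V| = 4, c = 1.
Nullity = 5 - (4 - 1) = 5 - 3 = 2.

2


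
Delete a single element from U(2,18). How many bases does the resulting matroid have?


Deleting e from U(2,18) gives U(2,17) since n > r.
Bases of U(2,17) = (17 choose 2) = 136.

136


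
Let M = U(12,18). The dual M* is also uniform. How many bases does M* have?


The dual of U(r,n) is U(n-r, n) = U(6,18).
Bases of U(6,18) are all (6)-element subsets.
|B(M*)| = C(18,6) = 18! / (6! * 12!) = 18564.

18564


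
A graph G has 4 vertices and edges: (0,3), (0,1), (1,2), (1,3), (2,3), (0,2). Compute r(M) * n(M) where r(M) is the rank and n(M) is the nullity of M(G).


r(M) = |V| - c = 4 - 1 = 3.
nullity = |E| - r(M) = 6 - 3 = 3.
Product = 3 * 3 = 9.

9


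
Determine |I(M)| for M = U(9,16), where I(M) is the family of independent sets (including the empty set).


Independent sets of U(9,16) are all subsets of size <= 9.
Count = (16 choose 0) + (16 choose 1) + (16 choose 2) + (16 choose 3) + (16 choose 4) + (16 choose 5) + (16 choose 6) + (16 choose 7) + (16 choose 8) + (16 choose 9)
     = 1 + 16 + 120 + 560 + 1820 + 4368 + 8008 + 11440 + 12870 + 11440
     = 50643.

50643


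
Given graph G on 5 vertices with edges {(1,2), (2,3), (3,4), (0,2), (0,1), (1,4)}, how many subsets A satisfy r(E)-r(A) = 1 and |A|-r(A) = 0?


R(x,y) = sum over A in 2^E of x^(r(E)-r(A)) * y^(|A|-r(A)).
G has 5 vertices, 6 edges. r(E) = 4.
Enumerate all 2^6 = 64 subsets.
Count subsets with r(E)-r(A)=1 and |A|-r(A)=0: 19.

19


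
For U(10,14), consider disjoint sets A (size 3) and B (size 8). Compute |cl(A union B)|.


|A union B| = 3 + 8 = 11 (disjoint).
In U(10,14), cl(S) = S if |S| < 10, else cl(S) = E.
Since 11 >= 10, cl(A union B) = E.
|cl(A union B)| = 14.

14


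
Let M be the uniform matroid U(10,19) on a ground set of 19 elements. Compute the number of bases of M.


Bases of U(10,19) are all 10-element subsets of the 19-element ground set.
Number of bases = C(19,10).
C(19,10) = 19! / (10! * 9!) = 92378.

92378


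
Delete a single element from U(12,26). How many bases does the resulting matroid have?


Deleting e from U(12,26) gives U(12,25) since n > r.
Bases of U(12,25) = C(25,12) = 25! / (12! * 13!) = 5200300.

5200300


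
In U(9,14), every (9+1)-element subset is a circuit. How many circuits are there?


In U(9,14), circuits are the (10)-element subsets.
Any set of 10 elements is dependent, and removing any one element gives
an independent set of size 9, so it is a minimal dependent set.
Number of circuits = (14 choose 10) = 1001.

1001


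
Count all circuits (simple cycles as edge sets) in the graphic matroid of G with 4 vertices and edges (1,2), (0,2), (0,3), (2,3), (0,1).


A circuit in a graphic matroid = edge set of a simple cycle.
G has 4 vertices and 5 edges.
Enumerating all minimal edge subsets forming cycles...
Total circuits found: 3.

3


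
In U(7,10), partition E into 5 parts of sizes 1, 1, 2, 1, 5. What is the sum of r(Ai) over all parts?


r(Ai) = min(|Ai|, 7) for each part.
Sum = min(1,7) + min(1,7) + min(2,7) + min(1,7) + min(5,7)
    = 1 + 1 + 2 + 1 + 5
    = 10.

10


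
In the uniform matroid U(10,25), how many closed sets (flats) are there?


Flats of U(10,25): every subset of size < 10 is a flat, plus E itself.
Count = C(25,0) + C(25,1) + C(25,2) + C(25,3) + C(25,4) + C(25,5) + C(25,6) + C(25,7) + C(25,8) + C(25,9) + 1
     = 1 + 25 + 300 + 2300 + 12650 + 53130 + 177100 + 480700 + 1081575 + 2042975 + 1
     = 3850757.

3850757


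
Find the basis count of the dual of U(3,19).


The dual of U(r,n) is U(n-r, n) = U(16,19).
Bases of U(16,19) are all (16)-element subsets.
|B(M*)| = (19 choose 16) = 969.

969


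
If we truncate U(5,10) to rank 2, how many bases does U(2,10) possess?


Truncating U(5,10) to rank 2 gives U(2,10).
Bases of U(2,10) are all 2-element subsets of 10 elements.
Number of bases = C(10,2) = 10! / (2! * 8!) = 45.

45


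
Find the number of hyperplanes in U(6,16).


Hyperplanes of U(6,16) are flats of rank 5.
In a uniform matroid, these are exactly the (5)-element subsets.
Count = C(16,5) = 4368.

4368


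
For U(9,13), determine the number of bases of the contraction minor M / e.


Contracting e from U(9,13) gives U(8,12).
Bases of U(8,12) = C(12,8) = 12! / (8! * 4!) = 495.

495


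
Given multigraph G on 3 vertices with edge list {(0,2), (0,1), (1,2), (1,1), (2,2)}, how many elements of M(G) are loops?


In a graphic matroid, a loop is a self-loop edge (u,u) with rank 0.
Examining all 5 edges for self-loops...
Self-loops found: (1,1), (2,2)
Number of loops = 2.

2


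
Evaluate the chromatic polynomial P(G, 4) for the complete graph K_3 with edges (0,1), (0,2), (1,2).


P(K_3, k) = k(k-1)(k-2)...(k-2).
P(4) = (4) * (3) * (2) = 24.

24


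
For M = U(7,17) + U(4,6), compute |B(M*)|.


(M1+M2)* = M1* + M2*.
M1* = U(10,17), bases: C(17,10) = 19448.
M2* = U(2,6), bases: C(6,2) = 15.
|B(M*)| = 19448 * 15 = 291720.

291720


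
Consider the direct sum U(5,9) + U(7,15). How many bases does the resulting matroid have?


Bases of a direct sum M1 + M2: |B| = |B(M1)| * |B(M2)|.
|B(U(5,9))| = C(9,5) = 126.
|B(U(7,15))| = C(15,7) = 6435.
Total bases = 126 * 6435 = 810810.

810810


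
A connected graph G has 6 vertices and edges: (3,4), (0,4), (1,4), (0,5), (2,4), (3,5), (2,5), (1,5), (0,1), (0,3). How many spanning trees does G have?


By Kirchhoff's matrix tree theorem, the number of spanning trees equals
the determinant of any cofactor of the Laplacian matrix L.
G has 6 vertices and 10 edges.
Computing the (5 x 5) cofactor determinant gives 120.

120


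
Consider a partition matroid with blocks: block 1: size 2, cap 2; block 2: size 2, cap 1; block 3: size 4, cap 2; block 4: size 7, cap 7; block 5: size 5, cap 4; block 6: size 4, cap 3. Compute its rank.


Rank of a partition matroid = sum of min(|Si|, ci) for each block.
= min(2,2) + min(2,1) + min(4,2) + min(7,7) + min(5,4) + min(4,3)
= 2 + 1 + 2 + 7 + 4 + 3
= 19.

19


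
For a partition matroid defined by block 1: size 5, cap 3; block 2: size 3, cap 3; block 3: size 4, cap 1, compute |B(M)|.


A basis picks exactly ci elements from block i.
Number of bases = product of C(|Si|, ci).
= C(5,3) * C(3,3) * C(4,1)
= 10 * 1 * 4
= 40.

40


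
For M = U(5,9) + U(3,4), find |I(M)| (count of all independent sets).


For a direct sum, |I(M1+M2)| = |I(M1)| * |I(M2)|.
|I(U(5,9))| = sum C(9,k) for k=0..5 = 382.
|I(U(3,4))| = sum C(4,k) for k=0..3 = 15.
Total = 382 * 15 = 5730.

5730


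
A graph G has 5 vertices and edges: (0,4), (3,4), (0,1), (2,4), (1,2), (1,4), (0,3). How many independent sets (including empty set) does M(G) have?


An independent set in a graphic matroid is an acyclic edge subset.
G has 5 vertices and 7 edges.
Enumerate all 2^7 = 128 subsets, checking for acyclicity.
Total independent sets = 82.

82


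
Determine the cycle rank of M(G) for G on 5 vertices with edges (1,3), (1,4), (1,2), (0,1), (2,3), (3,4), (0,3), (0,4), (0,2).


Cycle rank (nullity) = |E| - r(M) = |E| - (|V| - c).
|E| = 9, |V| = 5, c = 1.
Nullity = 9 - (5 - 1) = 9 - 4 = 5.

5


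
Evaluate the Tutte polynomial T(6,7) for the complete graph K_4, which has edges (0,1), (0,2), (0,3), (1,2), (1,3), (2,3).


T(K_4; x,y) = x^3 + 3x^2 + 4xy + 2x + y^3 + 3y^2 + 2y.
Substituting x=6, y=7:
= 216 + 108 + 168 + 12 + 343 + 147 + 14
= 1008.

1008


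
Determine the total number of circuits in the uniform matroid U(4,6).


In U(4,6), circuits are the (5)-element subsets.
Any set of 5 elements is dependent, and removing any one element gives
an independent set of size 4, so it is a minimal dependent set.
Number of circuits = C(6,5) = 6.

6


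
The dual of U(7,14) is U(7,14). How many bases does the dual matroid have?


The dual of U(r,n) is U(n-r, n) = U(7,14).
Bases of U(7,14) are all (7)-element subsets.
|B(M*)| = (14 choose 7) = 3432.

3432


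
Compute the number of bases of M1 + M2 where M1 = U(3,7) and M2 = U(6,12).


Bases of a direct sum M1 + M2: |B| = |B(M1)| * |B(M2)|.
|B(U(3,7))| = C(7,3) = 35.
|B(U(6,12))| = C(12,6) = 924.
Total bases = 35 * 924 = 32340.

32340


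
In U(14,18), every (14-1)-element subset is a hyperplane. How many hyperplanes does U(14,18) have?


Hyperplanes of U(14,18) are flats of rank 13.
In a uniform matroid, these are exactly the (13)-element subsets.
Count = C(18,13) = 8568.

8568


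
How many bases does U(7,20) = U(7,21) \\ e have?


Deleting e from U(7,21) gives U(7,20) since n > r.
Bases of U(7,20) = C(20,7) = 20! / (7! * 13!) = 77520.

77520


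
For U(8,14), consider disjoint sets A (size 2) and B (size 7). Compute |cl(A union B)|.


|A union B| = 2 + 7 = 9 (disjoint).
In U(8,14), cl(S) = S if |S| < 8, else cl(S) = E.
Since 9 >= 8, cl(A union B) = E.
|cl(A union B)| = 14.

14


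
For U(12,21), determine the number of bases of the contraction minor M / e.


Contracting e from U(12,21) gives U(11,20).
Bases of U(11,20) = (20 choose 11) = 167960.

167960


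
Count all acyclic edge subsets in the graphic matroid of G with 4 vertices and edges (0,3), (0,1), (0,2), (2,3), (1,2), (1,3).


An independent set in a graphic matroid is an acyclic edge subset.
G has 4 vertices and 6 edges.
Enumerate all 2^6 = 64 subsets, checking for acyclicity.
Total independent sets = 38.

38


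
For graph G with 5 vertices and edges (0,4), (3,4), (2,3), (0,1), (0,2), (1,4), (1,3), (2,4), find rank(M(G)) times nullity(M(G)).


r(M) = |V| - c = 5 - 1 = 4.
nullity = |E| - r(M) = 8 - 4 = 4.
Product = 4 * 4 = 16.

16


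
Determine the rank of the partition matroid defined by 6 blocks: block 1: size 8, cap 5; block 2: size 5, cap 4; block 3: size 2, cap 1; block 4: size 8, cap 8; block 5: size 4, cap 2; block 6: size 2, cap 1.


Rank of a partition matroid = sum of min(|Si|, ci) for each block.
= min(8,5) + min(5,4) + min(2,1) + min(8,8) + min(4,2) + min(2,1)
= 5 + 4 + 1 + 8 + 2 + 1
= 21.

21


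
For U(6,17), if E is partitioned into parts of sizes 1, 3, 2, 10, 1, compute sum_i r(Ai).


r(Ai) = min(|Ai|, 6) for each part.
Sum = min(1,6) + min(3,6) + min(2,6) + min(10,6) + min(1,6)
    = 1 + 3 + 2 + 6 + 1
    = 13.

13


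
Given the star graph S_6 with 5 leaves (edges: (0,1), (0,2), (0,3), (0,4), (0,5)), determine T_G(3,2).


A star on 6 vertices is a tree with 5 edges.
T(x,y) = x^(5) for any tree.
T(3,2) = 3^5 = 243.

243


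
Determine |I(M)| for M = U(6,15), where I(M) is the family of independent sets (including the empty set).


Independent sets of U(6,15) are all subsets of size <= 6.
Count = (15 choose 0) + (15 choose 1) + (15 choose 2) + (15 choose 3) + (15 choose 4) + (15 choose 5) + (15 choose 6)
     = 1 + 15 + 105 + 455 + 1365 + 3003 + 5005
     = 9949.

9949


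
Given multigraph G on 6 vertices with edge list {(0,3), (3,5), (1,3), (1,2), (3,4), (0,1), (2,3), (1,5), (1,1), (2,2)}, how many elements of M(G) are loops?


In a graphic matroid, a loop is a self-loop edge (u,u) with rank 0.
Examining all 10 edges for self-loops...
Self-loops found: (1,1), (2,2)
Number of loops = 2.

2


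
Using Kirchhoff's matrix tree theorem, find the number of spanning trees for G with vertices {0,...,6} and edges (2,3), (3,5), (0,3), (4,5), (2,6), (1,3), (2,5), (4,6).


By Kirchhoff's matrix tree theorem, the number of spanning trees equals
the determinant of any cofactor of the Laplacian matrix L.
G has 7 vertices and 8 edges.
Computing the (6 x 6) cofactor determinant gives 11.

11


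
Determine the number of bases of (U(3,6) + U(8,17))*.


(M1+M2)* = M1* + M2*.
M1* = U(3,6), bases: C(6,3) = 20.
M2* = U(9,17), bases: C(17,9) = 24310.
|B(M*)| = 20 * 24310 = 486200.

486200


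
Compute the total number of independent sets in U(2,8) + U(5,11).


For a direct sum, |I(M1+M2)| = |I(M1)| * |I(M2)|.
|I(U(2,8))| = sum C(8,k) for k=0..2 = 37.
|I(U(5,11))| = sum C(11,k) for k=0..5 = 1024.
Total = 37 * 1024 = 37888.

37888


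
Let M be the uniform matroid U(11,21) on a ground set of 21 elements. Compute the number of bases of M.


Bases of U(11,21) are all 11-element subsets of the 21-element ground set.
Number of bases = C(21,11).
C(21,11) = 21! / (11! * 10!) = 352716.

352716


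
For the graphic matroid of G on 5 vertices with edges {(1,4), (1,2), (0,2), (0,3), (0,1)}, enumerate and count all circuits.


A circuit in a graphic matroid = edge set of a simple cycle.
G has 5 vertices and 5 edges.
Enumerating all minimal edge subsets forming cycles...
Total circuits found: 1.

1


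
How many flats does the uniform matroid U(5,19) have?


Flats of U(5,19): every subset of size < 5 is a flat, plus E itself.
Count = (19 choose 0) + (19 choose 1) + (19 choose 2) + (19 choose 3) + (19 choose 4) + 1
     = 1 + 19 + 171 + 969 + 3876 + 1
     = 5037.

5037


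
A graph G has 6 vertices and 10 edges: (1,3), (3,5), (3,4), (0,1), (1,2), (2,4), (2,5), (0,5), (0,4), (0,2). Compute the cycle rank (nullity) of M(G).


Cycle rank (nullity) = |E| - r(M) = |E| - (|V| - c).
|E| = 10, |V| = 6, c = 1.
Nullity = 10 - (6 - 1) = 10 - 5 = 5.

5


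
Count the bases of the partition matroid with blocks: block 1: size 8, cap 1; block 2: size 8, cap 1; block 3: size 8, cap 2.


A basis picks exactly ci elements from block i.
Number of bases = product of C(|Si|, ci).
= C(8,1) * C(8,1) * C(8,2)
= 8 * 8 * 28
= 1792.

1792


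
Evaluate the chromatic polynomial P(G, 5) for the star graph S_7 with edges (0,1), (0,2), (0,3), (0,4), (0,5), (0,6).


P(tree, k) = k * (k-1)^(6) for any tree on 7 vertices.
P(5) = 5 * 4^6 = 5 * 4096 = 20480.

20480


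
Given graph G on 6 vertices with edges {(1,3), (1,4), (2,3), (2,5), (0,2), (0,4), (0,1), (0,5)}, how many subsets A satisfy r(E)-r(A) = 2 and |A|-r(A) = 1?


R(x,y) = sum over A in 2^E of x^(r(E)-r(A)) * y^(|A|-r(A)).
G has 6 vertices, 8 edges. r(E) = 5.
Enumerate all 2^8 = 256 subsets.
Count subsets with r(E)-r(A)=2 and |A|-r(A)=1: 11.

11


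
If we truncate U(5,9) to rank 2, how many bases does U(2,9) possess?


Truncating U(5,9) to rank 2 gives U(2,9).
Bases of U(2,9) are all 2-element subsets of 9 elements.
Number of bases = C(9,2) = 9! / (2! * 7!) = 36.

36


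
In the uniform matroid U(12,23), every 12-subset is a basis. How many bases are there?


Bases of U(12,23) are all 12-element subsets of the 23-element ground set.
Number of bases = C(23,12).
C(23,12) = 1352078.

1352078


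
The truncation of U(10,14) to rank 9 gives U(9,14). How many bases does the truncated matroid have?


Truncating U(10,14) to rank 9 gives U(9,14).
Bases of U(9,14) are all 9-element subsets of 14 elements.
Number of bases = C(14,9) = 2002.

2002


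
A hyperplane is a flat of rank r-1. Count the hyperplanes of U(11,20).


Hyperplanes of U(11,20) are flats of rank 10.
In a uniform matroid, these are exactly the (10)-element subsets.
Count = C(20,10) = 184756.

184756


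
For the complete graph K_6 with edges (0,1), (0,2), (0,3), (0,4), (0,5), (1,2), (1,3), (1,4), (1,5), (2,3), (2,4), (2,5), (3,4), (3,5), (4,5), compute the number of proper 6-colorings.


P(K_6, k) = k(k-1)(k-2)...(k-5).
P(6) = (6) * (5) * (4) * (3) * (2) * (1) = 720.

720


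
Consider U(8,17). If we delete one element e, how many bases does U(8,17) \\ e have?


Deleting e from U(8,17) gives U(8,16) since n > r.
Bases of U(8,16) = C(16,8) = 16! / (8! * 8!) = 12870.

12870


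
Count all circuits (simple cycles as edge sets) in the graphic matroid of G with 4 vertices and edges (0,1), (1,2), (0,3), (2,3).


A circuit in a graphic matroid = edge set of a simple cycle.
G has 4 vertices and 4 edges.
Enumerating all minimal edge subsets forming cycles...
Total circuits found: 1.

1


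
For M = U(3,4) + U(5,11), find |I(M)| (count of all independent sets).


For a direct sum, |I(M1+M2)| = |I(M1)| * |I(M2)|.
|I(U(3,4))| = sum C(4,k) for k=0..3 = 15.
|I(U(5,11))| = sum C(11,k) for k=0..5 = 1024.
Total = 15 * 1024 = 15360.

15360


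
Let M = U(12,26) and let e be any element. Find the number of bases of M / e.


Contracting e from U(12,26) gives U(11,25).
Bases of U(11,25) = (25 choose 11) = 4457400.

4457400


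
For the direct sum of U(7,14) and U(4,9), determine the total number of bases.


Bases of a direct sum M1 + M2: |B| = |B(M1)| * |B(M2)|.
|B(U(7,14))| = C(14,7) = 3432.
|B(U(4,9))| = C(9,4) = 126.
Total bases = 3432 * 126 = 432432.

432432


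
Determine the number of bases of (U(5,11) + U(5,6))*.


(M1+M2)* = M1* + M2*.
M1* = U(6,11), bases: C(11,6) = 462.
M2* = U(1,6), bases: C(6,1) = 6.
|B(M*)| = 462 * 6 = 2772.

2772


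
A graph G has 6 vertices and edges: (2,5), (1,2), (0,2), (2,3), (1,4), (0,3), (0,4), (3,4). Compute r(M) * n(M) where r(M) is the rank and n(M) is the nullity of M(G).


r(M) = |V| - c = 6 - 1 = 5.
nullity = |E| - r(M) = 8 - 5 = 3.
Product = 5 * 3 = 15.

15


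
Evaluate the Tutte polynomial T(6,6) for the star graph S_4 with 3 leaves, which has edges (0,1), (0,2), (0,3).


A star on 4 vertices is a tree with 3 edges.
T(x,y) = x^(3) for any tree.
T(6,6) = 6^3 = 216.

216


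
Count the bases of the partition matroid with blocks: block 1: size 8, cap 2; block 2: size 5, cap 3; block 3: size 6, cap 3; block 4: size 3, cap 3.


A basis picks exactly ci elements from block i.
Number of bases = product of C(|Si|, ci).
= C(8,2) * C(5,3) * C(6,3) * C(3,3)
= 28 * 10 * 20 * 1
= 5600.

5600
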